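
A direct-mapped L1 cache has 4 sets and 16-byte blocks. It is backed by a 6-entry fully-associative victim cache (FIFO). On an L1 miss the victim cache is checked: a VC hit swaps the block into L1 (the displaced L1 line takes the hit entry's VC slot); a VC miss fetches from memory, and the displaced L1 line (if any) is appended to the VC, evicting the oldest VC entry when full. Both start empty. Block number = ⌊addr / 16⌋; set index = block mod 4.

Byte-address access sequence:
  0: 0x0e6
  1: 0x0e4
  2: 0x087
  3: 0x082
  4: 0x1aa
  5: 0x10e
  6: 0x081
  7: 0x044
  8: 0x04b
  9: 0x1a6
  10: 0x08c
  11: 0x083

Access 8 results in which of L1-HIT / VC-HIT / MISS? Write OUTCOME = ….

#0 0xe6→b14/s2 MISS; vc=[]
#1 0xe4→b14/s2 L1-HIT; vc=[]
#2 0x87→b8/s0 MISS; vc=[]
#3 0x82→b8/s0 L1-HIT; vc=[]
#4 0x1aa→b26/s2 MISS; vc=[14]
#5 0x10e→b16/s0 MISS; vc=[14,8]
#6 0x81→b8/s0 VC-HIT; vc=[14,16]
#7 0x44→b4/s0 MISS; vc=[14,16,8]
#8 0x4b→b4/s0 L1-HIT; vc=[14,16,8]
#9 0x1a6→b26/s2 L1-HIT; vc=[14,16,8]
#10 0x8c→b8/s0 VC-HIT; vc=[14,16,4]
#11 0x83→b8/s0 L1-HIT; vc=[14,16,4]

OUTCOME = L1-HIT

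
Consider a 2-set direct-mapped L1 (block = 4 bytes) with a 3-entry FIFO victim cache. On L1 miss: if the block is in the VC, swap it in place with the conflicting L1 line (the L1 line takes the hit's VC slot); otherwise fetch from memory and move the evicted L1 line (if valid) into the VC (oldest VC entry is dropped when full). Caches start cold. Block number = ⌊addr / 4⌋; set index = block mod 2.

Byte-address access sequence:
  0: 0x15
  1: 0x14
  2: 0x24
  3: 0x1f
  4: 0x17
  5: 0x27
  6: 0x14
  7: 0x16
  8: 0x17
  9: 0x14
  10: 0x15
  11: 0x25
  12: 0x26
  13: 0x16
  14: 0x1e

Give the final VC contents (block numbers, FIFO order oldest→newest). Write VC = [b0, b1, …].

  [0] addr=0x15 blk=5 s=1: MISS | VC []
  [1] addr=0x14 blk=5 s=1: L1-HIT | VC []
  [2] addr=0x24 blk=9 s=1: MISS | VC [5]
  [3] addr=0x1f blk=7 s=1: MISS | VC [5, 9]
  [4] addr=0x17 blk=5 s=1: VC-HIT | VC [7, 9]
  [5] addr=0x27 blk=9 s=1: VC-HIT | VC [7, 5]
  [6] addr=0x14 blk=5 s=1: VC-HIT | VC [7, 9]
  [7] addr=0x16 blk=5 s=1: L1-HIT | VC [7, 9]
  [8] addr=0x17 blk=5 s=1: L1-HIT | VC [7, 9]
  [9] addr=0x14 blk=5 s=1: L1-HIT | VC [7, 9]
  [10] addr=0x15 blk=5 s=1: L1-HIT | VC [7, 9]
  [11] addr=0x25 blk=9 s=1: VC-HIT | VC [7, 5]
  [12] addr=0x26 blk=9 s=1: L1-HIT | VC [7, 5]
  [13] addr=0x16 blk=5 s=1: VC-HIT | VC [7, 9]
  [14] addr=0x1e blk=7 s=1: VC-HIT | VC [5, 9]

VC = [5, 9]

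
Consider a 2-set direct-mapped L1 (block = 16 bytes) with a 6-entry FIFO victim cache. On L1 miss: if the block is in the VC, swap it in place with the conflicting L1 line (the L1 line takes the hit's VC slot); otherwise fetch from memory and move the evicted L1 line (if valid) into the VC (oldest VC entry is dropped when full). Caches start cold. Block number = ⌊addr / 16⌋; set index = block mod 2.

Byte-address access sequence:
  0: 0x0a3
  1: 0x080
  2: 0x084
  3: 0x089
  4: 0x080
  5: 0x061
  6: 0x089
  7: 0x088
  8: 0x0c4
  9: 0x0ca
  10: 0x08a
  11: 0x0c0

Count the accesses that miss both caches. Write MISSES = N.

MISSES = 4

#0 0xa3→b10/s0 MISS; vc=[]
#1 0x80→b8/s0 MISS; vc=[10]
#2 0x84→b8/s0 L1-HIT; vc=[10]
#3 0x89→b8/s0 L1-HIT; vc=[10]
#4 0x80→b8/s0 L1-HIT; vc=[10]
#5 0x61→b6/s0 MISS; vc=[10,8]
#6 0x89→b8/s0 VC-HIT; vc=[10,6]
#7 0x88→b8/s0 L1-HIT; vc=[10,6]
#8 0xc4→b12/s0 MISS; vc=[10,6,8]
#9 0xca→b12/s0 L1-HIT; vc=[10,6,8]
#10 0x8a→b8/s0 VC-HIT; vc=[10,6,12]
#11 0xc0→b12/s0 VC-HIT; vc=[10,6,8]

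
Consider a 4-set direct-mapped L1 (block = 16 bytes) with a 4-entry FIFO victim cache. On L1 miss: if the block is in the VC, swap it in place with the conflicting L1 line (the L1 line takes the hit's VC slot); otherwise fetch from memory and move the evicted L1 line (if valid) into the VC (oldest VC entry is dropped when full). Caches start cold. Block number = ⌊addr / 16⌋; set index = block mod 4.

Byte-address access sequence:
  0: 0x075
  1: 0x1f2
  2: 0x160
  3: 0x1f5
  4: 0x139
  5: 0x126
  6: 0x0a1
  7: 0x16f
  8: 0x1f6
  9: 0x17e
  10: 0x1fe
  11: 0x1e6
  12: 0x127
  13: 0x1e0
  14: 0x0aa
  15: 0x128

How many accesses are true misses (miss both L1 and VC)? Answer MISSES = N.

#0 0x75→b7/s3 MISS; vc=[]
#1 0x1f2→b31/s3 MISS; vc=[7]
#2 0x160→b22/s2 MISS; vc=[7]
#3 0x1f5→b31/s3 L1-HIT; vc=[7]
#4 0x139→b19/s3 MISS; vc=[7,31]
#5 0x126→b18/s2 MISS; vc=[7,31,22]
#6 0xa1→b10/s2 MISS; vc=[7,31,22,18]
#7 0x16f→b22/s2 VC-HIT; vc=[7,31,10,18]
#8 0x1f6→b31/s3 VC-HIT; vc=[7,19,10,18]
#9 0x17e→b23/s3 MISS; vc=[19,10,18,31]
#10 0x1fe→b31/s3 VC-HIT; vc=[19,10,18,23]
#11 0x1e6→b30/s2 MISS; vc=[10,18,23,22]
#12 0x127→b18/s2 VC-HIT; vc=[10,30,23,22]
#13 0x1e0→b30/s2 VC-HIT; vc=[10,18,23,22]
#14 0xaa→b10/s2 VC-HIT; vc=[30,18,23,22]
#15 0x128→b18/s2 VC-HIT; vc=[30,10,23,22]

MISSES = 8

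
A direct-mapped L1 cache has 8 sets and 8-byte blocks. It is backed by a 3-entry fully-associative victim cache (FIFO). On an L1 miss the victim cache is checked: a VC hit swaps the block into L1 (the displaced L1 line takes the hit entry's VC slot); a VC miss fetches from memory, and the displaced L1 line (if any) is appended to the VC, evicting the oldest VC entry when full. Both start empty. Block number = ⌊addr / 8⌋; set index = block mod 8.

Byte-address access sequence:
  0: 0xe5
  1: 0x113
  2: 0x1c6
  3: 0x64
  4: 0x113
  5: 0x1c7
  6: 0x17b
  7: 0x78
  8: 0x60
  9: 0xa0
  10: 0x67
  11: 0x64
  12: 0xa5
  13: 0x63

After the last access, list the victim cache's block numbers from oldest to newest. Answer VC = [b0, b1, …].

VC = [28, 47, 20]

  [0] addr=0xe5 blk=28 s=4: MISS | VC []
  [1] addr=0x113 blk=34 s=2: MISS | VC []
  [2] addr=0x1c6 blk=56 s=0: MISS | VC []
  [3] addr=0x64 blk=12 s=4: MISS | VC [28]
  [4] addr=0x113 blk=34 s=2: L1-HIT | VC [28]
  [5] addr=0x1c7 blk=56 s=0: L1-HIT | VC [28]
  [6] addr=0x17b blk=47 s=7: MISS | VC [28]
  [7] addr=0x78 blk=15 s=7: MISS | VC [28, 47]
  [8] addr=0x60 blk=12 s=4: L1-HIT | VC [28, 47]
  [9] addr=0xa0 blk=20 s=4: MISS | VC [28, 47, 12]
  [10] addr=0x67 blk=12 s=4: VC-HIT | VC [28, 47, 20]
  [11] addr=0x64 blk=12 s=4: L1-HIT | VC [28, 47, 20]
  [12] addr=0xa5 blk=20 s=4: VC-HIT | VC [28, 47, 12]
  [13] addr=0x63 blk=12 s=4: VC-HIT | VC [28, 47, 20]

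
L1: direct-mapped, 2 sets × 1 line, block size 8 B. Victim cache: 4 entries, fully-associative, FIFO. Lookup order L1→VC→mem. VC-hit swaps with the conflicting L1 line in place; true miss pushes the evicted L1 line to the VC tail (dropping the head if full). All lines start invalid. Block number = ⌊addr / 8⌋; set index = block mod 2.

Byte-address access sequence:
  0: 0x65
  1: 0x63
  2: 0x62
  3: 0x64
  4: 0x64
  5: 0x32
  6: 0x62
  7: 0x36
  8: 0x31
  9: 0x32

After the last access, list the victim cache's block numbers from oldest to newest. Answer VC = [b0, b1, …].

VC = [12]

  [0] addr=0x65 blk=12 s=0: MISS | VC []
  [1] addr=0x63 blk=12 s=0: L1-HIT | VC []
  [2] addr=0x62 blk=12 s=0: L1-HIT | VC []
  [3] addr=0x64 blk=12 s=0: L1-HIT | VC []
  [4] addr=0x64 blk=12 s=0: L1-HIT | VC []
  [5] addr=0x32 blk=6 s=0: MISS | VC [12]
  [6] addr=0x62 blk=12 s=0: VC-HIT | VC [6]
  [7] addr=0x36 blk=6 s=0: VC-HIT | VC [12]
  [8] addr=0x31 blk=6 s=0: L1-HIT | VC [12]
  [9] addr=0x32 blk=6 s=0: L1-HIT | VC [12]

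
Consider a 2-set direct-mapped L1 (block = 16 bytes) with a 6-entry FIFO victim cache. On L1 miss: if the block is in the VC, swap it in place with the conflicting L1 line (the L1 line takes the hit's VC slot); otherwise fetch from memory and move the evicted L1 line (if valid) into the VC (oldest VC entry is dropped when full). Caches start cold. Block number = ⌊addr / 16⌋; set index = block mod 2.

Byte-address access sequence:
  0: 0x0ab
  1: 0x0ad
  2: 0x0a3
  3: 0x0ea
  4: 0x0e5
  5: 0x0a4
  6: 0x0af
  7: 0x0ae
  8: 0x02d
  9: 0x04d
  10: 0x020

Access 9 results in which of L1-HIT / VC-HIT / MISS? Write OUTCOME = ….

0: 0xab (blk 10, set 0) → MISS  vc=[]
1: 0xad (blk 10, set 0) → L1-HIT  vc=[]
2: 0xa3 (blk 10, set 0) → L1-HIT  vc=[]
3: 0xea (blk 14, set 0) → MISS  vc=[10]
4: 0xe5 (blk 14, set 0) → L1-HIT  vc=[10]
5: 0xa4 (blk 10, set 0) → VC-HIT  vc=[14]
6: 0xaf (blk 10, set 0) → L1-HIT  vc=[14]
7: 0xae (blk 10, set 0) → L1-HIT  vc=[14]
8: 0x2d (blk 2, set 0) → MISS  vc=[14, 10]
9: 0x4d (blk 4, set 0) → MISS  vc=[14, 10, 2]
10: 0x20 (blk 2, set 0) → VC-HIT  vc=[14, 10, 4]

OUTCOME = MISS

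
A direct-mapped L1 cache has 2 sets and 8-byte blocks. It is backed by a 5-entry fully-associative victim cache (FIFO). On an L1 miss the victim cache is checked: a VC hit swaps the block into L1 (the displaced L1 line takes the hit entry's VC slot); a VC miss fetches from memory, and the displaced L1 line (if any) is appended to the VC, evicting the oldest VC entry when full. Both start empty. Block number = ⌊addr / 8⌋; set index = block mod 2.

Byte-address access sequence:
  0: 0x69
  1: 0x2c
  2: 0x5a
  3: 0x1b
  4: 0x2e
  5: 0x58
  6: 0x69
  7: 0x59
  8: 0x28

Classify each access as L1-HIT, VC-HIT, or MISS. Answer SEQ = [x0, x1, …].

SEQ = [MISS, MISS, MISS, MISS, VC-HIT, VC-HIT, VC-HIT, VC-HIT, VC-HIT]

#0 0x69→b13/s1 MISS; vc=[]
#1 0x2c→b5/s1 MISS; vc=[13]
#2 0x5a→b11/s1 MISS; vc=[13,5]
#3 0x1b→b3/s1 MISS; vc=[13,5,11]
#4 0x2e→b5/s1 VC-HIT; vc=[13,3,11]
#5 0x58→b11/s1 VC-HIT; vc=[13,3,5]
#6 0x69→b13/s1 VC-HIT; vc=[11,3,5]
#7 0x59→b11/s1 VC-HIT; vc=[13,3,5]
#8 0x28→b5/s1 VC-HIT; vc=[13,3,11]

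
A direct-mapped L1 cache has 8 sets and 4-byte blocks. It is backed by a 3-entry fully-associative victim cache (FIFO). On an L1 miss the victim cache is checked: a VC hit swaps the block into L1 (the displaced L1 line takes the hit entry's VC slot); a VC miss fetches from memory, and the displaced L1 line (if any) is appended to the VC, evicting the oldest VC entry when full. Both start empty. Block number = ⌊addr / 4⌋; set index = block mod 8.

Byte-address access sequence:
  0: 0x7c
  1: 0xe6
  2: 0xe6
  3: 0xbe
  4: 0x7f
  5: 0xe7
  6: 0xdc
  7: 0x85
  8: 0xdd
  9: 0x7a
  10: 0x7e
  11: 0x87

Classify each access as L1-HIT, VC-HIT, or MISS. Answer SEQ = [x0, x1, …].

#0 0x7c→b31/s7 MISS; vc=[]
#1 0xe6→b57/s1 MISS; vc=[]
#2 0xe6→b57/s1 L1-HIT; vc=[]
#3 0xbe→b47/s7 MISS; vc=[31]
#4 0x7f→b31/s7 VC-HIT; vc=[47]
#5 0xe7→b57/s1 L1-HIT; vc=[47]
#6 0xdc→b55/s7 MISS; vc=[47,31]
#7 0x85→b33/s1 MISS; vc=[47,31,57]
#8 0xdd→b55/s7 L1-HIT; vc=[47,31,57]
#9 0x7a→b30/s6 MISS; vc=[47,31,57]
#10 0x7e→b31/s7 VC-HIT; vc=[47,55,57]
#11 0x87→b33/s1 L1-HIT; vc=[47,55,57]

SEQ = [MISS, MISS, L1-HIT, MISS, VC-HIT, L1-HIT, MISS, MISS, L1-HIT, MISS, VC-HIT, L1-HIT]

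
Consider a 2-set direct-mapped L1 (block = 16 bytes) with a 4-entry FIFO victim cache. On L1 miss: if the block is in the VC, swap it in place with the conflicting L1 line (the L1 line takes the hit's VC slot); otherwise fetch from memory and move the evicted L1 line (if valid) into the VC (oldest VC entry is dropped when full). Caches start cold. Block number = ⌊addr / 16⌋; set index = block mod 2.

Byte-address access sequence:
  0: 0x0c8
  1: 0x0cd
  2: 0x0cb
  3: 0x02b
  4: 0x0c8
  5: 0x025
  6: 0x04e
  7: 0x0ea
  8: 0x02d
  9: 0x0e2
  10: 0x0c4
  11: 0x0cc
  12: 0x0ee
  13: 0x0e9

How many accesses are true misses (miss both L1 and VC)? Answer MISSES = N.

MISSES = 4

  [0] addr=0xc8 blk=12 s=0: MISS | VC []
  [1] addr=0xcd blk=12 s=0: L1-HIT | VC []
  [2] addr=0xcb blk=12 s=0: L1-HIT | VC []
  [3] addr=0x2b blk=2 s=0: MISS | VC [12]
  [4] addr=0xc8 blk=12 s=0: VC-HIT | VC [2]
  [5] addr=0x25 blk=2 s=0: VC-HIT | VC [12]
  [6] addr=0x4e blk=4 s=0: MISS | VC [12, 2]
  [7] addr=0xea blk=14 s=0: MISS | VC [12, 2, 4]
  [8] addr=0x2d blk=2 s=0: VC-HIT | VC [12, 14, 4]
  [9] addr=0xe2 blk=14 s=0: VC-HIT | VC [12, 2, 4]
  [10] addr=0xc4 blk=12 s=0: VC-HIT | VC [14, 2, 4]
  [11] addr=0xcc blk=12 s=0: L1-HIT | VC [14, 2, 4]
  [12] addr=0xee blk=14 s=0: VC-HIT | VC [12, 2, 4]
  [13] addr=0xe9 blk=14 s=0: L1-HIT | VC [12, 2, 4]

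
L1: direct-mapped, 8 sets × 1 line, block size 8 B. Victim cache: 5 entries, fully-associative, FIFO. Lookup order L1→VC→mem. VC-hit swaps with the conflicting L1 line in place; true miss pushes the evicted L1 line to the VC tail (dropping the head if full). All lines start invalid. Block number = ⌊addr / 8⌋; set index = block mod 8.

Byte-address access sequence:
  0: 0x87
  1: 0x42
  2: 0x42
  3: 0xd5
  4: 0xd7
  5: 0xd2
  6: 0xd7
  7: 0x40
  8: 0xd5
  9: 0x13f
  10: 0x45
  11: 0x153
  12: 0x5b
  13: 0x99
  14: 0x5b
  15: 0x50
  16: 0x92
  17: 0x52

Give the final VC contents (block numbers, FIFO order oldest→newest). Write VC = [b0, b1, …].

  [0] addr=0x87 blk=16 s=0: MISS | VC []
  [1] addr=0x42 blk=8 s=0: MISS | VC [16]
  [2] addr=0x42 blk=8 s=0: L1-HIT | VC [16]
  [3] addr=0xd5 blk=26 s=2: MISS | VC [16]
  [4] addr=0xd7 blk=26 s=2: L1-HIT | VC [16]
  [5] addr=0xd2 blk=26 s=2: L1-HIT | VC [16]
  [6] addr=0xd7 blk=26 s=2: L1-HIT | VC [16]
  [7] addr=0x40 blk=8 s=0: L1-HIT | VC [16]
  [8] addr=0xd5 blk=26 s=2: L1-HIT | VC [16]
  [9] addr=0x13f blk=39 s=7: MISS | VC [16]
  [10] addr=0x45 blk=8 s=0: L1-HIT | VC [16]
  [11] addr=0x153 blk=42 s=2: MISS | VC [16, 26]
  [12] addr=0x5b blk=11 s=3: MISS | VC [16, 26]
  [13] addr=0x99 blk=19 s=3: MISS | VC [16, 26, 11]
  [14] addr=0x5b blk=11 s=3: VC-HIT | VC [16, 26, 19]
  [15] addr=0x50 blk=10 s=2: MISS | VC [16, 26, 19, 42]
  [16] addr=0x92 blk=18 s=2: MISS | VC [16, 26, 19, 42, 10]
  [17] addr=0x52 blk=10 s=2: VC-HIT | VC [16, 26, 19, 42, 18]

VC = [16, 26, 19, 42, 18]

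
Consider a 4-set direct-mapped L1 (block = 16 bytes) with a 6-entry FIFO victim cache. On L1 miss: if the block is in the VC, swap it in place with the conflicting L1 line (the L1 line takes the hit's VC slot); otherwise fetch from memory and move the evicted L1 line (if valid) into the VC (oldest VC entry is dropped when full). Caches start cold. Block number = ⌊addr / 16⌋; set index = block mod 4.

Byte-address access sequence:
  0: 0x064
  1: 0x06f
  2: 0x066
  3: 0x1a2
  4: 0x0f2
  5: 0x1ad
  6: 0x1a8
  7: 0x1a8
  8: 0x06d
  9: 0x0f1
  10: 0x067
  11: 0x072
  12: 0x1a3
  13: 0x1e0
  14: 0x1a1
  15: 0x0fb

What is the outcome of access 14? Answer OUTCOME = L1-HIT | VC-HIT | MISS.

#0 0x64→b6/s2 MISS; vc=[]
#1 0x6f→b6/s2 L1-HIT; vc=[]
#2 0x66→b6/s2 L1-HIT; vc=[]
#3 0x1a2→b26/s2 MISS; vc=[6]
#4 0xf2→b15/s3 MISS; vc=[6]
#5 0x1ad→b26/s2 L1-HIT; vc=[6]
#6 0x1a8→b26/s2 L1-HIT; vc=[6]
#7 0x1a8→b26/s2 L1-HIT; vc=[6]
#8 0x6d→b6/s2 VC-HIT; vc=[26]
#9 0xf1→b15/s3 L1-HIT; vc=[26]
#10 0x67→b6/s2 L1-HIT; vc=[26]
#11 0x72→b7/s3 MISS; vc=[26,15]
#12 0x1a3→b26/s2 VC-HIT; vc=[6,15]
#13 0x1e0→b30/s2 MISS; vc=[6,15,26]
#14 0x1a1→b26/s2 VC-HIT; vc=[6,15,30]
#15 0xfb→b15/s3 VC-HIT; vc=[6,7,30]

OUTCOME = VC-HIT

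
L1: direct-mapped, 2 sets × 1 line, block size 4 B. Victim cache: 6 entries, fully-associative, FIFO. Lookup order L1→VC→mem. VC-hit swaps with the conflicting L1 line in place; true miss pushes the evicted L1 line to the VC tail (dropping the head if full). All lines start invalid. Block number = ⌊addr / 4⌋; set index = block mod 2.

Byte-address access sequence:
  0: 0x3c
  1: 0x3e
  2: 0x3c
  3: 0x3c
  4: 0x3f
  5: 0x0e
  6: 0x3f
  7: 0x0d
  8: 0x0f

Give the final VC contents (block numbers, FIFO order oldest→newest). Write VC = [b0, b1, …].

VC = [15]

#0 0x3c→b15/s1 MISS; vc=[]
#1 0x3e→b15/s1 L1-HIT; vc=[]
#2 0x3c→b15/s1 L1-HIT; vc=[]
#3 0x3c→b15/s1 L1-HIT; vc=[]
#4 0x3f→b15/s1 L1-HIT; vc=[]
#5 0xe→b3/s1 MISS; vc=[15]
#6 0x3f→b15/s1 VC-HIT; vc=[3]
#7 0xd→b3/s1 VC-HIT; vc=[15]
#8 0xf→b3/s1 L1-HIT; vc=[15]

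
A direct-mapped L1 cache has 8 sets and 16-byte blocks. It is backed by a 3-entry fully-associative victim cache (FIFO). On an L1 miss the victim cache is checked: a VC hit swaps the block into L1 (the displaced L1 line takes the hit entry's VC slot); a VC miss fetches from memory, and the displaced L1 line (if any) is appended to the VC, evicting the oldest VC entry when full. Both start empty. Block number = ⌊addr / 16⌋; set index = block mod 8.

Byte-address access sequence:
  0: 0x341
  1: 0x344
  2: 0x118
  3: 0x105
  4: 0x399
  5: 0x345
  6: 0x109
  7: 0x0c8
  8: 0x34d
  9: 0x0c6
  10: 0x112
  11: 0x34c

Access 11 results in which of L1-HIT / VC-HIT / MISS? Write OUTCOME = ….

#0 0x341→b52/s4 MISS; vc=[]
#1 0x344→b52/s4 L1-HIT; vc=[]
#2 0x118→b17/s1 MISS; vc=[]
#3 0x105→b16/s0 MISS; vc=[]
#4 0x399→b57/s1 MISS; vc=[17]
#5 0x345→b52/s4 L1-HIT; vc=[17]
#6 0x109→b16/s0 L1-HIT; vc=[17]
#7 0xc8→b12/s4 MISS; vc=[17,52]
#8 0x34d→b52/s4 VC-HIT; vc=[17,12]
#9 0xc6→b12/s4 VC-HIT; vc=[17,52]
#10 0x112→b17/s1 VC-HIT; vc=[57,52]
#11 0x34c→b52/s4 VC-HIT; vc=[57,12]

OUTCOME = VC-HIT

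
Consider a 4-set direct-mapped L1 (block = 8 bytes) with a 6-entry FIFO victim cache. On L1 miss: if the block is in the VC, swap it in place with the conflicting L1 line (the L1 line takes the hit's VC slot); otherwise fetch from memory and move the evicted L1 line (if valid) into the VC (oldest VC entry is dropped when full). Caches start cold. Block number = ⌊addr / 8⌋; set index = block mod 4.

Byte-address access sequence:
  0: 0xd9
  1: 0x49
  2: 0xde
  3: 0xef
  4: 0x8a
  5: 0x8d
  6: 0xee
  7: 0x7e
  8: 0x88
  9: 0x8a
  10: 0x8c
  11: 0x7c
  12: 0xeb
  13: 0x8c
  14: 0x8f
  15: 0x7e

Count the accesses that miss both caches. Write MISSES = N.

#0 0xd9→b27/s3 MISS; vc=[]
#1 0x49→b9/s1 MISS; vc=[]
#2 0xde→b27/s3 L1-HIT; vc=[]
#3 0xef→b29/s1 MISS; vc=[9]
#4 0x8a→b17/s1 MISS; vc=[9,29]
#5 0x8d→b17/s1 L1-HIT; vc=[9,29]
#6 0xee→b29/s1 VC-HIT; vc=[9,17]
#7 0x7e→b15/s3 MISS; vc=[9,17,27]
#8 0x88→b17/s1 VC-HIT; vc=[9,29,27]
#9 0x8a→b17/s1 L1-HIT; vc=[9,29,27]
#10 0x8c→b17/s1 L1-HIT; vc=[9,29,27]
#11 0x7c→b15/s3 L1-HIT; vc=[9,29,27]
#12 0xeb→b29/s1 VC-HIT; vc=[9,17,27]
#13 0x8c→b17/s1 VC-HIT; vc=[9,29,27]
#14 0x8f→b17/s1 L1-HIT; vc=[9,29,27]
#15 0x7e→b15/s3 L1-HIT; vc=[9,29,27]

MISSES = 5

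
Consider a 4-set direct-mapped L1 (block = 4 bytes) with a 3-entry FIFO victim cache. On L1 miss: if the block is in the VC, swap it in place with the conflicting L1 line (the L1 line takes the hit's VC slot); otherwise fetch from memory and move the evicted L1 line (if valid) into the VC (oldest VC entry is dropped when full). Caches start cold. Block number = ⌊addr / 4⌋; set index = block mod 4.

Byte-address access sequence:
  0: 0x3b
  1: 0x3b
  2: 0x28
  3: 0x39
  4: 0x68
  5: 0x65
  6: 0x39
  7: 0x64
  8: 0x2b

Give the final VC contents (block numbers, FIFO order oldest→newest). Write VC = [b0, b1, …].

#0 0x3b→b14/s2 MISS; vc=[]
#1 0x3b→b14/s2 L1-HIT; vc=[]
#2 0x28→b10/s2 MISS; vc=[14]
#3 0x39→b14/s2 VC-HIT; vc=[10]
#4 0x68→b26/s2 MISS; vc=[10,14]
#5 0x65→b25/s1 MISS; vc=[10,14]
#6 0x39→b14/s2 VC-HIT; vc=[10,26]
#7 0x64→b25/s1 L1-HIT; vc=[10,26]
#8 0x2b→b10/s2 VC-HIT; vc=[14,26]

VC = [14, 26]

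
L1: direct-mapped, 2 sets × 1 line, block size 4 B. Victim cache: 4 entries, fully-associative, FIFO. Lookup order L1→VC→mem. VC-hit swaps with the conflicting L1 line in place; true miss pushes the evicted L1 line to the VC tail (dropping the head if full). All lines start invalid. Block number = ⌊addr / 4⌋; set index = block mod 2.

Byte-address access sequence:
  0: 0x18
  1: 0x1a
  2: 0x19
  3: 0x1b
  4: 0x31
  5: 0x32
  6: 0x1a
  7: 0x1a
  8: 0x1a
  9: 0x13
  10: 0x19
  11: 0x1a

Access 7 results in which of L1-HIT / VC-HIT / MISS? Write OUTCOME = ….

OUTCOME = L1-HIT

0: 0x18 (blk 6, set 0) → MISS  vc=[]
1: 0x1a (blk 6, set 0) → L1-HIT  vc=[]
2: 0x19 (blk 6, set 0) → L1-HIT  vc=[]
3: 0x1b (blk 6, set 0) → L1-HIT  vc=[]
4: 0x31 (blk 12, set 0) → MISS  vc=[6]
5: 0x32 (blk 12, set 0) → L1-HIT  vc=[6]
6: 0x1a (blk 6, set 0) → VC-HIT  vc=[12]
7: 0x1a (blk 6, set 0) → L1-HIT  vc=[12]
8: 0x1a (blk 6, set 0) → L1-HIT  vc=[12]
9: 0x13 (blk 4, set 0) → MISS  vc=[12, 6]
10: 0x19 (blk 6, set 0) → VC-HIT  vc=[12, 4]
11: 0x1a (blk 6, set 0) → L1-HIT  vc=[12, 4]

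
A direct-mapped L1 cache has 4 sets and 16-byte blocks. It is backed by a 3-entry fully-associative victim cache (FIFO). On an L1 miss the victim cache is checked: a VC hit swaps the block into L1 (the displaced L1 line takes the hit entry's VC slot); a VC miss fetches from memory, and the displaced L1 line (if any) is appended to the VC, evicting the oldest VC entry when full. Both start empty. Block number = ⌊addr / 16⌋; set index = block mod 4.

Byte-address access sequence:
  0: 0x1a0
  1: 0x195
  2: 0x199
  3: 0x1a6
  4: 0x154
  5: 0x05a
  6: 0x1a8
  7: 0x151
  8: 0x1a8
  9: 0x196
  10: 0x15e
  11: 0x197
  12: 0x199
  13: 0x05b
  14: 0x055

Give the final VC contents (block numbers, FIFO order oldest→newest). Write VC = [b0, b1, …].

VC = [21, 25]

  [0] addr=0x1a0 blk=26 s=2: MISS | VC []
  [1] addr=0x195 blk=25 s=1: MISS | VC []
  [2] addr=0x199 blk=25 s=1: L1-HIT | VC []
  [3] addr=0x1a6 blk=26 s=2: L1-HIT | VC []
  [4] addr=0x154 blk=21 s=1: MISS | VC [25]
  [5] addr=0x5a blk=5 s=1: MISS | VC [25, 21]
  [6] addr=0x1a8 blk=26 s=2: L1-HIT | VC [25, 21]
  [7] addr=0x151 blk=21 s=1: VC-HIT | VC [25, 5]
  [8] addr=0x1a8 blk=26 s=2: L1-HIT | VC [25, 5]
  [9] addr=0x196 blk=25 s=1: VC-HIT | VC [21, 5]
  [10] addr=0x15e blk=21 s=1: VC-HIT | VC [25, 5]
  [11] addr=0x197 blk=25 s=1: VC-HIT | VC [21, 5]
  [12] addr=0x199 blk=25 s=1: L1-HIT | VC [21, 5]
  [13] addr=0x5b blk=5 s=1: VC-HIT | VC [21, 25]
  [14] addr=0x55 blk=5 s=1: L1-HIT | VC [21, 25]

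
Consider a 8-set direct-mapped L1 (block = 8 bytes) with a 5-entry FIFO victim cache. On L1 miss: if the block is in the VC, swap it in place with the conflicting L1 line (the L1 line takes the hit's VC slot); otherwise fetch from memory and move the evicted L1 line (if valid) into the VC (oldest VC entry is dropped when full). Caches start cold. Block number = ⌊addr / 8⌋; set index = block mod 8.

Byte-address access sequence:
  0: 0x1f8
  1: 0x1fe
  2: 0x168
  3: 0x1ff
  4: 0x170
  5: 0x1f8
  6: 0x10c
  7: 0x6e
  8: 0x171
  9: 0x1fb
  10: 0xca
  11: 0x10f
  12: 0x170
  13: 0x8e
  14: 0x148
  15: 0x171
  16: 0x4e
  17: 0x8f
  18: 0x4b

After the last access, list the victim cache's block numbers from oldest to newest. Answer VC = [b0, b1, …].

#0 0x1f8→b63/s7 MISS; vc=[]
#1 0x1fe→b63/s7 L1-HIT; vc=[]
#2 0x168→b45/s5 MISS; vc=[]
#3 0x1ff→b63/s7 L1-HIT; vc=[]
#4 0x170→b46/s6 MISS; vc=[]
#5 0x1f8→b63/s7 L1-HIT; vc=[]
#6 0x10c→b33/s1 MISS; vc=[]
#7 0x6e→b13/s5 MISS; vc=[45]
#8 0x171→b46/s6 L1-HIT; vc=[45]
#9 0x1fb→b63/s7 L1-HIT; vc=[45]
#10 0xca→b25/s1 MISS; vc=[45,33]
#11 0x10f→b33/s1 VC-HIT; vc=[45,25]
#12 0x170→b46/s6 L1-HIT; vc=[45,25]
#13 0x8e→b17/s1 MISS; vc=[45,25,33]
#14 0x148→b41/s1 MISS; vc=[45,25,33,17]
#15 0x171→b46/s6 L1-HIT; vc=[45,25,33,17]
#16 0x4e→b9/s1 MISS; vc=[45,25,33,17,41]
#17 0x8f→b17/s1 VC-HIT; vc=[45,25,33,9,41]
#18 0x4b→b9/s1 VC-HIT; vc=[45,25,33,17,41]

VC = [45, 25, 33, 17, 41]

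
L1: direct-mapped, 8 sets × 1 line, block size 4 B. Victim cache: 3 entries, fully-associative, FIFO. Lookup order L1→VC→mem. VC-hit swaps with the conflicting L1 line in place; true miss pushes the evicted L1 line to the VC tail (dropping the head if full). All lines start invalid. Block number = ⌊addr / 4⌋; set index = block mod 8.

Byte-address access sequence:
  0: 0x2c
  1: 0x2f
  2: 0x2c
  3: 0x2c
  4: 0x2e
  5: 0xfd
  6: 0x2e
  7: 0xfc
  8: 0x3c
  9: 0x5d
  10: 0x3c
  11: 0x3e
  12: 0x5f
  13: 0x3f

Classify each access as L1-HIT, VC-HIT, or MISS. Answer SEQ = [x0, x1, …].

0: 0x2c (blk 11, set 3) → MISS  vc=[]
1: 0x2f (blk 11, set 3) → L1-HIT  vc=[]
2: 0x2c (blk 11, set 3) → L1-HIT  vc=[]
3: 0x2c (blk 11, set 3) → L1-HIT  vc=[]
4: 0x2e (blk 11, set 3) → L1-HIT  vc=[]
5: 0xfd (blk 63, set 7) → MISS  vc=[]
6: 0x2e (blk 11, set 3) → L1-HIT  vc=[]
7: 0xfc (blk 63, set 7) → L1-HIT  vc=[]
8: 0x3c (blk 15, set 7) → MISS  vc=[63]
9: 0x5d (blk 23, set 7) → MISS  vc=[63, 15]
10: 0x3c (blk 15, set 7) → VC-HIT  vc=[63, 23]
11: 0x3e (blk 15, set 7) → L1-HIT  vc=[63, 23]
12: 0x5f (blk 23, set 7) → VC-HIT  vc=[63, 15]
13: 0x3f (blk 15, set 7) → VC-HIT  vc=[63, 23]

SEQ = [MISS, L1-HIT, L1-HIT, L1-HIT, L1-HIT, MISS, L1-HIT, L1-HIT, MISS, MISS, VC-HIT, L1-HIT, VC-HIT, VC-HIT]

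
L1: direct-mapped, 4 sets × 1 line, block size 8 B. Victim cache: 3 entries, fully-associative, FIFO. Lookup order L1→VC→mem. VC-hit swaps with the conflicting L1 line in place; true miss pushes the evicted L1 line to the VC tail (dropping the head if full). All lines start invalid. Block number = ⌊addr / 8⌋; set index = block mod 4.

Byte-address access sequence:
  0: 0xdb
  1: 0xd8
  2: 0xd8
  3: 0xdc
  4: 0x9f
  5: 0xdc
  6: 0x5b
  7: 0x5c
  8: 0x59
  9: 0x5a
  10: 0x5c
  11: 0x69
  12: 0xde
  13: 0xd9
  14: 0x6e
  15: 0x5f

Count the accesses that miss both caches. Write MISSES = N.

0: 0xdb (blk 27, set 3) → MISS  vc=[]
1: 0xd8 (blk 27, set 3) → L1-HIT  vc=[]
2: 0xd8 (blk 27, set 3) → L1-HIT  vc=[]
3: 0xdc (blk 27, set 3) → L1-HIT  vc=[]
4: 0x9f (blk 19, set 3) → MISS  vc=[27]
5: 0xdc (blk 27, set 3) → VC-HIT  vc=[19]
6: 0x5b (blk 11, set 3) → MISS  vc=[19, 27]
7: 0x5c (blk 11, set 3) → L1-HIT  vc=[19, 27]
8: 0x59 (blk 11, set 3) → L1-HIT  vc=[19, 27]
9: 0x5a (blk 11, set 3) → L1-HIT  vc=[19, 27]
10: 0x5c (blk 11, set 3) → L1-HIT  vc=[19, 27]
11: 0x69 (blk 13, set 1) → MISS  vc=[19, 27]
12: 0xde (blk 27, set 3) → VC-HIT  vc=[19, 11]
13: 0xd9 (blk 27, set 3) → L1-HIT  vc=[19, 11]
14: 0x6e (blk 13, set 1) → L1-HIT  vc=[19, 11]
15: 0x5f (blk 11, set 3) → VC-HIT  vc=[19, 27]

MISSES = 4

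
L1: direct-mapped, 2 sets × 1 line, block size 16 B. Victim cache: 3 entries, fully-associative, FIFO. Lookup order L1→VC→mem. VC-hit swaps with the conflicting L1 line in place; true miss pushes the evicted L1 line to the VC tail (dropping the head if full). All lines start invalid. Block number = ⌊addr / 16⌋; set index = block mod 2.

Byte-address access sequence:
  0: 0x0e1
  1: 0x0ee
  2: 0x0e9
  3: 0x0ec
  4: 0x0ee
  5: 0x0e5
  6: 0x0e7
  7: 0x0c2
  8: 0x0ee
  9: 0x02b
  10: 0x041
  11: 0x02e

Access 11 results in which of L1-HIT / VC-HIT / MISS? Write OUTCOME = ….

OUTCOME = VC-HIT

#0 0xe1→b14/s0 MISS; vc=[]
#1 0xee→b14/s0 L1-HIT; vc=[]
#2 0xe9→b14/s0 L1-HIT; vc=[]
#3 0xec→b14/s0 L1-HIT; vc=[]
#4 0xee→b14/s0 L1-HIT; vc=[]
#5 0xe5→b14/s0 L1-HIT; vc=[]
#6 0xe7→b14/s0 L1-HIT; vc=[]
#7 0xc2→b12/s0 MISS; vc=[14]
#8 0xee→b14/s0 VC-HIT; vc=[12]
#9 0x2b→b2/s0 MISS; vc=[12,14]
#10 0x41→b4/s0 MISS; vc=[12,14,2]
#11 0x2e→b2/s0 VC-HIT; vc=[12,14,4]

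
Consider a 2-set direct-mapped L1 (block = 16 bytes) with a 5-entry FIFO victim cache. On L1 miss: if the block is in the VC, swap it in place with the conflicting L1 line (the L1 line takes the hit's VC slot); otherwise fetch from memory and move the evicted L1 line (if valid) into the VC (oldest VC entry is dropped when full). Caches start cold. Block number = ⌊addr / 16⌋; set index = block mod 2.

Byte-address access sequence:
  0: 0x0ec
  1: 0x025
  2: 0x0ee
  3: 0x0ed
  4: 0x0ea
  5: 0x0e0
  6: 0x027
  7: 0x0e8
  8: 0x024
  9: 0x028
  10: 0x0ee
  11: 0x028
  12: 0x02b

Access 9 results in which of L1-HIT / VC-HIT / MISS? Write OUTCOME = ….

  [0] addr=0xec blk=14 s=0: MISS | VC []
  [1] addr=0x25 blk=2 s=0: MISS | VC [14]
  [2] addr=0xee blk=14 s=0: VC-HIT | VC [2]
  [3] addr=0xed blk=14 s=0: L1-HIT | VC [2]
  [4] addr=0xea blk=14 s=0: L1-HIT | VC [2]
  [5] addr=0xe0 blk=14 s=0: L1-HIT | VC [2]
  [6] addr=0x27 blk=2 s=0: VC-HIT | VC [14]
  [7] addr=0xe8 blk=14 s=0: VC-HIT | VC [2]
  [8] addr=0x24 blk=2 s=0: VC-HIT | VC [14]
  [9] addr=0x28 blk=2 s=0: L1-HIT | VC [14]
  [10] addr=0xee blk=14 s=0: VC-HIT | VC [2]
  [11] addr=0x28 blk=2 s=0: VC-HIT | VC [14]
  [12] addr=0x2b blk=2 s=0: L1-HIT | VC [14]

OUTCOME = L1-HIT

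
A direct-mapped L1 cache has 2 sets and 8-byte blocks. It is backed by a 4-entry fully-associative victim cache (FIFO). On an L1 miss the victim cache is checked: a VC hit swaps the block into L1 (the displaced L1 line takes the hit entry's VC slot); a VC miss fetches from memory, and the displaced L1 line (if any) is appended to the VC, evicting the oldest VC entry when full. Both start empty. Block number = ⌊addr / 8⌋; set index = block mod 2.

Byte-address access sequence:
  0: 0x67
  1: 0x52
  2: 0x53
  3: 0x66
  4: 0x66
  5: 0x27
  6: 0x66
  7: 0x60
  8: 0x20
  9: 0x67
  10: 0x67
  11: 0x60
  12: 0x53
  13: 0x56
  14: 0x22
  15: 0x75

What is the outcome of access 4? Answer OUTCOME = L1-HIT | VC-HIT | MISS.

OUTCOME = L1-HIT

  [0] addr=0x67 blk=12 s=0: MISS | VC []
  [1] addr=0x52 blk=10 s=0: MISS | VC [12]
  [2] addr=0x53 blk=10 s=0: L1-HIT | VC [12]
  [3] addr=0x66 blk=12 s=0: VC-HIT | VC [10]
  [4] addr=0x66 blk=12 s=0: L1-HIT | VC [10]
  [5] addr=0x27 blk=4 s=0: MISS | VC [10, 12]
  [6] addr=0x66 blk=12 s=0: VC-HIT | VC [10, 4]
  [7] addr=0x60 blk=12 s=0: L1-HIT | VC [10, 4]
  [8] addr=0x20 blk=4 s=0: VC-HIT | VC [10, 12]
  [9] addr=0x67 blk=12 s=0: VC-HIT | VC [10, 4]
  [10] addr=0x67 blk=12 s=0: L1-HIT | VC [10, 4]
  [11] addr=0x60 blk=12 s=0: L1-HIT | VC [10, 4]
  [12] addr=0x53 blk=10 s=0: VC-HIT | VC [12, 4]
  [13] addr=0x56 blk=10 s=0: L1-HIT | VC [12, 4]
  [14] addr=0x22 blk=4 s=0: VC-HIT | VC [12, 10]
  [15] addr=0x75 blk=14 s=0: MISS | VC [12, 10, 4]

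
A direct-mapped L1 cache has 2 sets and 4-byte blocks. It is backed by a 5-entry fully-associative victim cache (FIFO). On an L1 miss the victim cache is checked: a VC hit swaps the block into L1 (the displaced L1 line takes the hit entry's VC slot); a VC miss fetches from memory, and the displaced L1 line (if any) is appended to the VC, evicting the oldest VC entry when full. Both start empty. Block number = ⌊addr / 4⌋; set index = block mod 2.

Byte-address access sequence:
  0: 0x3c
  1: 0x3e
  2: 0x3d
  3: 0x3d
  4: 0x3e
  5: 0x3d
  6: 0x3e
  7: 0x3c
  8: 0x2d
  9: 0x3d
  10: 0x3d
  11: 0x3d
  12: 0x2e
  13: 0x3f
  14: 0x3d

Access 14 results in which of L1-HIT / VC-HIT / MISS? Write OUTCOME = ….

0: 0x3c (blk 15, set 1) → MISS  vc=[]
1: 0x3e (blk 15, set 1) → L1-HIT  vc=[]
2: 0x3d (blk 15, set 1) → L1-HIT  vc=[]
3: 0x3d (blk 15, set 1) → L1-HIT  vc=[]
4: 0x3e (blk 15, set 1) → L1-HIT  vc=[]
5: 0x3d (blk 15, set 1) → L1-HIT  vc=[]
6: 0x3e (blk 15, set 1) → L1-HIT  vc=[]
7: 0x3c (blk 15, set 1) → L1-HIT  vc=[]
8: 0x2d (blk 11, set 1) → MISS  vc=[15]
9: 0x3d (blk 15, set 1) → VC-HIT  vc=[11]
10: 0x3d (blk 15, set 1) → L1-HIT  vc=[11]
11: 0x3d (blk 15, set 1) → L1-HIT  vc=[11]
12: 0x2e (blk 11, set 1) → VC-HIT  vc=[15]
13: 0x3f (blk 15, set 1) → VC-HIT  vc=[11]
14: 0x3d (blk 15, set 1) → L1-HIT  vc=[11]

OUTCOME = L1-HIT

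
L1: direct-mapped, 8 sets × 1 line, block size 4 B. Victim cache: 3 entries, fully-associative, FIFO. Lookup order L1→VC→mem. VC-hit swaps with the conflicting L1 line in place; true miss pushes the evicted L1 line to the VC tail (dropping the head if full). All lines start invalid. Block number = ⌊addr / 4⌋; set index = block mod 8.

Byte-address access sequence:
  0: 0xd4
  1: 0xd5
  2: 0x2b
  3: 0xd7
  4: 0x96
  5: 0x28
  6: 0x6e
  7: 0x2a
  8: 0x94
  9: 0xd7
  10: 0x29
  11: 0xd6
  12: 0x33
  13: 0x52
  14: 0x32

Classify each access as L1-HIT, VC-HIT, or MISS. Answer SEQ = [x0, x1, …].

SEQ = [MISS, L1-HIT, MISS, L1-HIT, MISS, L1-HIT, MISS, L1-HIT, L1-HIT, VC-HIT, L1-HIT, L1-HIT, MISS, MISS, VC-HIT]

  [0] addr=0xd4 blk=53 s=5: MISS | VC []
  [1] addr=0xd5 blk=53 s=5: L1-HIT | VC []
  [2] addr=0x2b blk=10 s=2: MISS | VC []
  [3] addr=0xd7 blk=53 s=5: L1-HIT | VC []
  [4] addr=0x96 blk=37 s=5: MISS | VC [53]
  [5] addr=0x28 blk=10 s=2: L1-HIT | VC [53]
  [6] addr=0x6e blk=27 s=3: MISS | VC [53]
  [7] addr=0x2a blk=10 s=2: L1-HIT | VC [53]
  [8] addr=0x94 blk=37 s=5: L1-HIT | VC [53]
  [9] addr=0xd7 blk=53 s=5: VC-HIT | VC [37]
  [10] addr=0x29 blk=10 s=2: L1-HIT | VC [37]
  [11] addr=0xd6 blk=53 s=5: L1-HIT | VC [37]
  [12] addr=0x33 blk=12 s=4: MISS | VC [37]
  [13] addr=0x52 blk=20 s=4: MISS | VC [37, 12]
  [14] addr=0x32 blk=12 s=4: VC-HIT | VC [37, 20]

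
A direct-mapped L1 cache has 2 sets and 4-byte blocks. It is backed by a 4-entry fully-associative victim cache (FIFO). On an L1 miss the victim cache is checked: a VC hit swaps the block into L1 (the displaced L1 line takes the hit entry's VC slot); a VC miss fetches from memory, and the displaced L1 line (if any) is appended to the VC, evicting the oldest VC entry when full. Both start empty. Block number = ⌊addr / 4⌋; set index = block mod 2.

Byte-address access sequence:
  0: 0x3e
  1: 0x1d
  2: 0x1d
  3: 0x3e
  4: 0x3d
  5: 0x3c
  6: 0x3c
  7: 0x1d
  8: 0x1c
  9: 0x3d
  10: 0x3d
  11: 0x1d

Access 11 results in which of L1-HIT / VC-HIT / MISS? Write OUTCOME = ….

OUTCOME = VC-HIT

#0 0x3e→b15/s1 MISS; vc=[]
#1 0x1d→b7/s1 MISS; vc=[15]
#2 0x1d→b7/s1 L1-HIT; vc=[15]
#3 0x3e→b15/s1 VC-HIT; vc=[7]
#4 0x3d→b15/s1 L1-HIT; vc=[7]
#5 0x3c→b15/s1 L1-HIT; vc=[7]
#6 0x3c→b15/s1 L1-HIT; vc=[7]
#7 0x1d→b7/s1 VC-HIT; vc=[15]
#8 0x1c→b7/s1 L1-HIT; vc=[15]
#9 0x3d→b15/s1 VC-HIT; vc=[7]
#10 0x3d→b15/s1 L1-HIT; vc=[7]
#11 0x1d→b7/s1 VC-HIT; vc=[15]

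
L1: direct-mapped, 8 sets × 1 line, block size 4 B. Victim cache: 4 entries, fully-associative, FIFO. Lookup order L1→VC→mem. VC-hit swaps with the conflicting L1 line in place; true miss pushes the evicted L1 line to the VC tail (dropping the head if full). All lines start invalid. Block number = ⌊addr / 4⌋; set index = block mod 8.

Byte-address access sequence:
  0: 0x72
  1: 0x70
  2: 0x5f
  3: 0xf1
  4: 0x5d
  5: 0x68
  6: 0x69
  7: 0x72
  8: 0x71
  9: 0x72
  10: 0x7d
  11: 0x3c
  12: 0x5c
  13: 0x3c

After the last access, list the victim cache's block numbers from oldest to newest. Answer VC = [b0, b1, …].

0: 0x72 (blk 28, set 4) → MISS  vc=[]
1: 0x70 (blk 28, set 4) → L1-HIT  vc=[]
2: 0x5f (blk 23, set 7) → MISS  vc=[]
3: 0xf1 (blk 60, set 4) → MISS  vc=[28]
4: 0x5d (blk 23, set 7) → L1-HIT  vc=[28]
5: 0x68 (blk 26, set 2) → MISS  vc=[28]
6: 0x69 (blk 26, set 2) → L1-HIT  vc=[28]
7: 0x72 (blk 28, set 4) → VC-HIT  vc=[60]
8: 0x71 (blk 28, set 4) → L1-HIT  vc=[60]
9: 0x72 (blk 28, set 4) → L1-HIT  vc=[60]
10: 0x7d (blk 31, set 7) → MISS  vc=[60, 23]
11: 0x3c (blk 15, set 7) → MISS  vc=[60, 23, 31]
12: 0x5c (blk 23, set 7) → VC-HIT  vc=[60, 15, 31]
13: 0x3c (blk 15, set 7) → VC-HIT  vc=[60, 23, 31]

VC = [60, 23, 31]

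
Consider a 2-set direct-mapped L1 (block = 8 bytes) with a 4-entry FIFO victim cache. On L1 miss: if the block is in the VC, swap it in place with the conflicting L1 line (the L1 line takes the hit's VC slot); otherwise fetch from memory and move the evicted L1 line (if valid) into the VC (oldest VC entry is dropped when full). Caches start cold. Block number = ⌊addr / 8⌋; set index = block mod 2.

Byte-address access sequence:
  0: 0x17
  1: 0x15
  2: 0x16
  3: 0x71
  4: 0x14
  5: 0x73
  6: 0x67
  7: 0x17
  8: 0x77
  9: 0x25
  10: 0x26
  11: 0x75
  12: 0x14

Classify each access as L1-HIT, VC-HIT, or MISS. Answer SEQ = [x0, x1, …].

SEQ = [MISS, L1-HIT, L1-HIT, MISS, VC-HIT, VC-HIT, MISS, VC-HIT, VC-HIT, MISS, L1-HIT, VC-HIT, VC-HIT]

#0 0x17→b2/s0 MISS; vc=[]
#1 0x15→b2/s0 L1-HIT; vc=[]
#2 0x16→b2/s0 L1-HIT; vc=[]
#3 0x71→b14/s0 MISS; vc=[2]
#4 0x14→b2/s0 VC-HIT; vc=[14]
#5 0x73→b14/s0 VC-HIT; vc=[2]
#6 0x67→b12/s0 MISS; vc=[2,14]
#7 0x17→b2/s0 VC-HIT; vc=[12,14]
#8 0x77→b14/s0 VC-HIT; vc=[12,2]
#9 0x25→b4/s0 MISS; vc=[12,2,14]
#10 0x26→b4/s0 L1-HIT; vc=[12,2,14]
#11 0x75→b14/s0 VC-HIT; vc=[12,2,4]
#12 0x14→b2/s0 VC-HIT; vc=[12,14,4]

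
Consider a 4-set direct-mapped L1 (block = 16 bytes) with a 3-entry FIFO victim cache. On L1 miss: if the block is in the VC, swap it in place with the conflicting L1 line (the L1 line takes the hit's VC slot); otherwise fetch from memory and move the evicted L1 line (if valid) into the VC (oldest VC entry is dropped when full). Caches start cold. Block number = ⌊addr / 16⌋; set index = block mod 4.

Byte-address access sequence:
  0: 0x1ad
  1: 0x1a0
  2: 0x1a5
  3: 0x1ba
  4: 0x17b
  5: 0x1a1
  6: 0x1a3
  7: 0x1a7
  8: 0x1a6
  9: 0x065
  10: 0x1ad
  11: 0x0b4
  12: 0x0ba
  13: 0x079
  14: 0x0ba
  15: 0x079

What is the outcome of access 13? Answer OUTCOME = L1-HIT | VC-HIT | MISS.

0: 0x1ad (blk 26, set 2) → MISS  vc=[]
1: 0x1a0 (blk 26, set 2) → L1-HIT  vc=[]
2: 0x1a5 (blk 26, set 2) → L1-HIT  vc=[]
3: 0x1ba (blk 27, set 3) → MISS  vc=[]
4: 0x17b (blk 23, set 3) → MISS  vc=[27]
5: 0x1a1 (blk 26, set 2) → L1-HIT  vc=[27]
6: 0x1a3 (blk 26, set 2) → L1-HIT  vc=[27]
7: 0x1a7 (blk 26, set 2) → L1-HIT  vc=[27]
8: 0x1a6 (blk 26, set 2) → L1-HIT  vc=[27]
9: 0x65 (blk 6, set 2) → MISS  vc=[27, 26]
10: 0x1ad (blk 26, set 2) → VC-HIT  vc=[27, 6]
11: 0xb4 (blk 11, set 3) → MISS  vc=[27, 6, 23]
12: 0xba (blk 11, set 3) → L1-HIT  vc=[27, 6, 23]
13: 0x79 (blk 7, set 3) → MISS  vc=[6, 23, 11]
14: 0xba (blk 11, set 3) → VC-HIT  vc=[6, 23, 7]
15: 0x79 (blk 7, set 3) → VC-HIT  vc=[6, 23, 11]

OUTCOME = MISS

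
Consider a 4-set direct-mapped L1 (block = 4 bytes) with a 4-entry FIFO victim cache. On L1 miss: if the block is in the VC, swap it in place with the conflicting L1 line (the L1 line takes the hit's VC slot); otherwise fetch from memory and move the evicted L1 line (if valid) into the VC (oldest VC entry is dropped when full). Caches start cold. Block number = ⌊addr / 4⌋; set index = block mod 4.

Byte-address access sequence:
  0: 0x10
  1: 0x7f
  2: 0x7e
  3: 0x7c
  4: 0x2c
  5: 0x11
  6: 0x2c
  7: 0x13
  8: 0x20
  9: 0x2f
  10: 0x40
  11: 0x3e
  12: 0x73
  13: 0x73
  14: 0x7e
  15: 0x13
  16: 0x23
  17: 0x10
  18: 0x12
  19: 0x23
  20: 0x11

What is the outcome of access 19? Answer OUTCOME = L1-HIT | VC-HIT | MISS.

OUTCOME = VC-HIT

0: 0x10 (blk 4, set 0) → MISS  vc=[]
1: 0x7f (blk 31, set 3) → MISS  vc=[]
2: 0x7e (blk 31, set 3) → L1-HIT  vc=[]
3: 0x7c (blk 31, set 3) → L1-HIT  vc=[]
4: 0x2c (blk 11, set 3) → MISS  vc=[31]
5: 0x11 (blk 4, set 0) → L1-HIT  vc=[31]
6: 0x2c (blk 11, set 3) → L1-HIT  vc=[31]
7: 0x13 (blk 4, set 0) → L1-HIT  vc=[31]
8: 0x20 (blk 8, set 0) → MISS  vc=[31, 4]
9: 0x2f (blk 11, set 3) → L1-HIT  vc=[31, 4]
10: 0x40 (blk 16, set 0) → MISS  vc=[31, 4, 8]
11: 0x3e (blk 15, set 3) → MISS  vc=[31, 4, 8, 11]
12: 0x73 (blk 28, set 0) → MISS  vc=[4, 8, 11, 16]
13: 0x73 (blk 28, set 0) → L1-HIT  vc=[4, 8, 11, 16]
14: 0x7e (blk 31, set 3) → MISS  vc=[8, 11, 16, 15]
15: 0x13 (blk 4, set 0) → MISS  vc=[11, 16, 15, 28]
16: 0x23 (blk 8, set 0) → MISS  vc=[16, 15, 28, 4]
17: 0x10 (blk 4, set 0) → VC-HIT  vc=[16, 15, 28, 8]
18: 0x12 (blk 4, set 0) → L1-HIT  vc=[16, 15, 28, 8]
19: 0x23 (blk 8, set 0) → VC-HIT  vc=[16, 15, 28, 4]
20: 0x11 (blk 4, set 0) → VC-HIT  vc=[16, 15, 28, 8]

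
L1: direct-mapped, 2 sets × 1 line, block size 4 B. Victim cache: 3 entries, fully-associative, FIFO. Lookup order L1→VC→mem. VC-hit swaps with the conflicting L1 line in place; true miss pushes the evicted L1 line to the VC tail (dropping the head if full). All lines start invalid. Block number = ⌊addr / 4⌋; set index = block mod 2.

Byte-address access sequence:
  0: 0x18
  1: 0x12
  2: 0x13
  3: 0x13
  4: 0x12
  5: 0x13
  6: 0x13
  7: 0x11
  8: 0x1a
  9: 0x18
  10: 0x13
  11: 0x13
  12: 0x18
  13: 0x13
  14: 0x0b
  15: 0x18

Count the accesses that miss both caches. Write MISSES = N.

0: 0x18 (blk 6, set 0) → MISS  vc=[]
1: 0x12 (blk 4, set 0) → MISS  vc=[6]
2: 0x13 (blk 4, set 0) → L1-HIT  vc=[6]
3: 0x13 (blk 4, set 0) → L1-HIT  vc=[6]
4: 0x12 (blk 4, set 0) → L1-HIT  vc=[6]
5: 0x13 (blk 4, set 0) → L1-HIT  vc=[6]
6: 0x13 (blk 4, set 0) → L1-HIT  vc=[6]
7: 0x11 (blk 4, set 0) → L1-HIT  vc=[6]
8: 0x1a (blk 6, set 0) → VC-HIT  vc=[4]
9: 0x18 (blk 6, set 0) → L1-HIT  vc=[4]
10: 0x13 (blk 4, set 0) → VC-HIT  vc=[6]
11: 0x13 (blk 4, set 0) → L1-HIT  vc=[6]
12: 0x18 (blk 6, set 0) → VC-HIT  vc=[4]
13: 0x13 (blk 4, set 0) → VC-HIT  vc=[6]
14: 0xb (blk 2, set 0) → MISS  vc=[6, 4]
15: 0x18 (blk 6, set 0) → VC-HIT  vc=[2, 4]

MISSES = 3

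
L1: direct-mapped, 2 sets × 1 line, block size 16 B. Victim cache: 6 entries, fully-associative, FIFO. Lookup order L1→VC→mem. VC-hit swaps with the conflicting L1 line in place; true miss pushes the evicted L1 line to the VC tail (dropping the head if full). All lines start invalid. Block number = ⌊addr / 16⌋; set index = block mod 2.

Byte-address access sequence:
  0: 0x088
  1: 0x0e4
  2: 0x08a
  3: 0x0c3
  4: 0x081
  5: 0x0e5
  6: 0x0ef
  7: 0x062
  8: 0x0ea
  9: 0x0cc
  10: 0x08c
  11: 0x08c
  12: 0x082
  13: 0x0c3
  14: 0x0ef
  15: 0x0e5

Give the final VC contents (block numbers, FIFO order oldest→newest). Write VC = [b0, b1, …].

  [0] addr=0x88 blk=8 s=0: MISS | VC []
  [1] addr=0xe4 blk=14 s=0: MISS | VC [8]
  [2] addr=0x8a blk=8 s=0: VC-HIT | VC [14]
  [3] addr=0xc3 blk=12 s=0: MISS | VC [14, 8]
  [4] addr=0x81 blk=8 s=0: VC-HIT | VC [14, 12]
  [5] addr=0xe5 blk=14 s=0: VC-HIT | VC [8, 12]
  [6] addr=0xef blk=14 s=0: L1-HIT | VC [8, 12]
  [7] addr=0x62 blk=6 s=0: MISS | VC [8, 12, 14]
  [8] addr=0xea blk=14 s=0: VC-HIT | VC [8, 12, 6]
  [9] addr=0xcc blk=12 s=0: VC-HIT | VC [8, 14, 6]
  [10] addr=0x8c blk=8 s=0: VC-HIT | VC [12, 14, 6]
  [11] addr=0x8c blk=8 s=0: L1-HIT | VC [12, 14, 6]
  [12] addr=0x82 blk=8 s=0: L1-HIT | VC [12, 14, 6]
  [13] addr=0xc3 blk=12 s=0: VC-HIT | VC [8, 14, 6]
  [14] addr=0xef blk=14 s=0: VC-HIT | VC [8, 12, 6]
  [15] addr=0xe5 blk=14 s=0: L1-HIT | VC [8, 12, 6]

VC = [8, 12, 6]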